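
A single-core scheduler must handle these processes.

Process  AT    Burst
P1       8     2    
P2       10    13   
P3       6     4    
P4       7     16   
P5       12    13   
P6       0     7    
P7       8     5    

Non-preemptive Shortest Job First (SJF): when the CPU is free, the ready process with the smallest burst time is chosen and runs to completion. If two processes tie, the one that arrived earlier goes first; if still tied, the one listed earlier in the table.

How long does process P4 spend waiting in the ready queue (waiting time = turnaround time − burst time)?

Gantt: | P6 0-7 | P3 7-11 | P1 11-13 | P7 13-18 | P2 18-31 | P5 31-44 | P4 44-60 |
Completion: P1=13  P2=31  P3=11  P4=60  P5=44  P6=7  P7=18
Waiting(P4) = turnaround − burst = 53 − 16 = 37

37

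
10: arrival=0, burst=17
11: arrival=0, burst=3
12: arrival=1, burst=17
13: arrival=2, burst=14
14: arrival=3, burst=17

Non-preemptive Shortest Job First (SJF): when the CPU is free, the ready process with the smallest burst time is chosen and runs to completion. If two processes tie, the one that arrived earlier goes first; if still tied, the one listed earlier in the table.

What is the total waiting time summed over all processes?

Timeline: | 11 0-3 | 13 3-17 | 10 17-34 | 12 34-51 | 14 51-68 |
Completion: 10=34  11=3  12=51  13=17  14=68
Turnaround (C−A): 10=34  11=3  12=50  13=15  14=65
Waiting = turnaround − burst: 10=17, 11=0, 12=33, 13=1, 14=48
Total waiting = 17 + 0 + 33 + 1 + 48 = 99

99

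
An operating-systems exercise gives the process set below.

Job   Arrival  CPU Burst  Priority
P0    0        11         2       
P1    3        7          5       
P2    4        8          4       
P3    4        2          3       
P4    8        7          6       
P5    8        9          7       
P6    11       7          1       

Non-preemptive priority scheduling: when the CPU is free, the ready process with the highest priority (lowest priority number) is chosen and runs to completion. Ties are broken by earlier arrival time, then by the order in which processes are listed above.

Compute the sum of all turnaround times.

167

Gantt: | P0 0-11 | P6 11-18 | P3 18-20 | P2 20-28 | P1 28-35 | P4 35-42 | P5 42-51 |
Completion: P0=11  P1=35  P2=28  P3=20  P4=42  P5=51  P6=18
Turnaround = completion − arrival: P0=11, P1=32, P2=24, P3=16, P4=34, P5=43, P6=7
Total turnaround = 11 + 32 + 24 + 16 + 34 + 43 + 7 = 167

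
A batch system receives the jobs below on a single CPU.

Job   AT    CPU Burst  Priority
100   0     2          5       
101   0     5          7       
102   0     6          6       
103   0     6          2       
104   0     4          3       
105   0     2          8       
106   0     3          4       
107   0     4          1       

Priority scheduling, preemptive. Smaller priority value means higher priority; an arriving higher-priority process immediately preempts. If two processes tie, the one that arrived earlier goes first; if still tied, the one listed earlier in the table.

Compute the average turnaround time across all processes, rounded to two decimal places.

Schedule: | 107 0-4 | 103 4-10 | 104 10-14 | 106 14-17 | 100 17-19 | 102 19-25 | 101 25-30 | 105 30-32 |
Completion: 100=19  101=30  102=25  103=10  104=14  105=32  106=17  107=4
Turnaround (C−A): 100=19  101=30  102=25  103=10  104=14  105=32  106=17  107=4
Turnaround times: 100=19, 101=30, 102=25, 103=10, 104=14, 105=32, 106=17, 107=4
Average turnaround = (19+30+25+10+14+32+17+4) / 8 = 151/8 = 18.88

18.88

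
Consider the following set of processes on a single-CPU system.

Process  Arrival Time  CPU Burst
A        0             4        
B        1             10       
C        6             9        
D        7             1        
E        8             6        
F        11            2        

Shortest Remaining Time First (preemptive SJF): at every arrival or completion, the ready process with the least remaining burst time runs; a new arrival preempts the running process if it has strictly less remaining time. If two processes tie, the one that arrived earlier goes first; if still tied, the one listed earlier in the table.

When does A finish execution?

Gantt: | A 0-4 | B 4-7 | D 7-8 | E 8-11 | F 11-13 | E 13-16 | B 16-23 | C 23-32 |
Completion: A=4  B=23  C=32  D=8  E=16  F=13
Turnaround (C−A): A=4  B=22  C=26  D=1  E=8  F=2

4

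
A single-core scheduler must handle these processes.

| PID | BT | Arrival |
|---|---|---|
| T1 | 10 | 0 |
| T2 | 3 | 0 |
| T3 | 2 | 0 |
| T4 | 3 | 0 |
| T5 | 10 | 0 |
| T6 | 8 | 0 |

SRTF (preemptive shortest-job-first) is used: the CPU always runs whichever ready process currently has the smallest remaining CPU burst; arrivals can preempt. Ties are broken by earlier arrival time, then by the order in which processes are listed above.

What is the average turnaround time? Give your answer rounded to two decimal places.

Gantt: | T3 0-2 | T2 2-5 | T4 5-8 | T6 8-16 | T1 16-26 | T5 26-36 |
Completion: T1=26  T2=5  T3=2  T4=8  T5=36  T6=16
Turnaround times: T1=26, T2=5, T3=2, T4=8, T5=36, T6=16
Average turnaround = (26+5+2+8+36+16) / 6 = 93/6 = 15.50

15.50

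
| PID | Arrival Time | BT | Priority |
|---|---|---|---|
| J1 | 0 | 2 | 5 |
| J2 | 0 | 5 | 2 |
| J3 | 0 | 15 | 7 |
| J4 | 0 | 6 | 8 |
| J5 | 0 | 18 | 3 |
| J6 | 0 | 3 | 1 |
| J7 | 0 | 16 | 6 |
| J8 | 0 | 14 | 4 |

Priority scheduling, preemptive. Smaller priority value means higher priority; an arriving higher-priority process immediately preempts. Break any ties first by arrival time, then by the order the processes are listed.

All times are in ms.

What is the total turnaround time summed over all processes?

Schedule: | J6 0-3 | J2 3-8 | J5 8-26 | J8 26-40 | J1 40-42 | J7 42-58 | J3 58-73 | J4 73-79 |
Completion: J1=42  J2=8  J3=73  J4=79  J5=26  J6=3  J7=58  J8=40
Turnaround (C−A): J1=42  J2=8  J3=73  J4=79  J5=26  J6=3  J7=58  J8=40
Turnaround = completion − arrival: J1=42, J2=8, J3=73, J4=79, J5=26, J6=3, J7=58, J8=40
Total turnaround = 42 + 8 + 73 + 79 + 26 + 3 + 58 + 40 = 329

329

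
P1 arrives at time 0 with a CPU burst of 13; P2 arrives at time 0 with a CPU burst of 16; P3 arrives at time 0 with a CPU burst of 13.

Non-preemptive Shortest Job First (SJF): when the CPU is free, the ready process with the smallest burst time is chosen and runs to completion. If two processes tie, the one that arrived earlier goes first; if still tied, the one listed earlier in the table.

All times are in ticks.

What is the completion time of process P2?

42

Schedule: | P1 0-13 | P3 13-26 | P2 26-42 |
Completion: P1=13  P2=42  P3=26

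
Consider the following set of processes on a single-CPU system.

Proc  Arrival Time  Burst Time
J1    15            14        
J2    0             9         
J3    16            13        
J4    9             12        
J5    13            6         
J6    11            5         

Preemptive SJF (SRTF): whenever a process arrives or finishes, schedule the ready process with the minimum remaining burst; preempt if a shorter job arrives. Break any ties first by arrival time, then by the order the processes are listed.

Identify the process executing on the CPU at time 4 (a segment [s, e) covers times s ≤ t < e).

J2

Schedule: | J2 0-9 | J4 9-11 | J6 11-16 | J5 16-22 | J4 22-32 | J3 32-45 | J1 45-59 |
Completion: J1=59  J2=9  J3=45  J4=32  J5=22  J6=16
Turnaround (C−A): J1=44  J2=9  J3=29  J4=23  J5=9  J6=5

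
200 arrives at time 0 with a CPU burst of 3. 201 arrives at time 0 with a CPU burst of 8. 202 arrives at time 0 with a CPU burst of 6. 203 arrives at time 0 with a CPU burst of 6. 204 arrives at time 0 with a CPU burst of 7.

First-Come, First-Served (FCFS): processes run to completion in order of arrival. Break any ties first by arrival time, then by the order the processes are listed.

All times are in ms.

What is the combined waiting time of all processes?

Schedule: | 200 0-3 | 201 3-11 | 202 11-17 | 203 17-23 | 204 23-30 |
Completion: 200=3  201=11  202=17  203=23  204=30
Waiting = turnaround − burst: 200=0, 201=3, 202=11, 203=17, 204=23
Total waiting = 0 + 3 + 11 + 17 + 23 = 54

54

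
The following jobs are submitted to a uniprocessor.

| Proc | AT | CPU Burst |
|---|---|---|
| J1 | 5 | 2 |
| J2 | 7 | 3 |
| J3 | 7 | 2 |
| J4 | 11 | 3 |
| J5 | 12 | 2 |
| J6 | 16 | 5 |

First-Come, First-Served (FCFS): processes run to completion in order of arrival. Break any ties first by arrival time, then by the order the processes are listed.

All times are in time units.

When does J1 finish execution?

7

Schedule: | idle 0-5 | J1 5-7 | J2 7-10 | J3 10-12 | J4 12-15 | J5 15-17 | J6 17-22 |
Completion: J1=7  J2=10  J3=12  J4=15  J5=17  J6=22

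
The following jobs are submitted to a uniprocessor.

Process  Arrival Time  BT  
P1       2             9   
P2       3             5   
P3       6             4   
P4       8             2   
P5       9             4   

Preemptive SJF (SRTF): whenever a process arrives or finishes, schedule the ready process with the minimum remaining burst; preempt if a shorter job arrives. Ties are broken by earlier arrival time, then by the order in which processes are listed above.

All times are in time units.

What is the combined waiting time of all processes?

24

Gantt: | idle 0-2 | P1 2-3 | P2 3-8 | P4 8-10 | P3 10-14 | P5 14-18 | P1 18-26 |
Completion: P1=26  P2=8  P3=14  P4=10  P5=18
Turnaround (C−A): P1=24  P2=5  P3=8  P4=2  P5=9
Waiting = turnaround − burst: P1=15, P2=0, P3=4, P4=0, P5=5
Total waiting = 15 + 0 + 4 + 0 + 5 = 24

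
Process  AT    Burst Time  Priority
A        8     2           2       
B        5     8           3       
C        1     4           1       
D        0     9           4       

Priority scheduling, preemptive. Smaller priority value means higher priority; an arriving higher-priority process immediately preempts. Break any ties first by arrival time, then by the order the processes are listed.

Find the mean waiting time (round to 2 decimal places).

Gantt: | D 0-1 | C 1-5 | B 5-8 | A 8-10 | B 10-15 | D 15-23 |
Completion: A=10  B=15  C=5  D=23
Turnaround (C−A): A=2  B=10  C=4  D=23
Waiting times: A=0, B=2, C=0, D=14
Average waiting = (0+2+0+14) / 4 = 16/4 = 4.00

4.00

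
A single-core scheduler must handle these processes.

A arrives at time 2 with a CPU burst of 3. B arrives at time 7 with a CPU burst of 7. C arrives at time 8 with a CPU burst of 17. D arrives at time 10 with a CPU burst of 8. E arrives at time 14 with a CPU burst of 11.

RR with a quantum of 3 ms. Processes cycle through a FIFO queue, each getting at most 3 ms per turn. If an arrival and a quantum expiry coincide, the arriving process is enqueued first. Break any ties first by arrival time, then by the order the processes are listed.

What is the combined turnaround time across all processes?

128

Timeline: | idle 0-2 | A 2-5 | idle 5-7 | B 7-10 | C 10-13 | D 13-16 | B 16-19 | C 19-22 | E 22-25 | D 25-28 | B 28-29 | C 29-32 | E 32-35 | D 35-37 | C 37-40 | E 40-43 | C 43-46 | E 46-48 | C 48-50 |
Completion: A=5  B=29  C=50  D=37  E=48
Turnaround = completion − arrival: A=3, B=22, C=42, D=27, E=34
Total turnaround = 3 + 22 + 42 + 27 + 34 = 128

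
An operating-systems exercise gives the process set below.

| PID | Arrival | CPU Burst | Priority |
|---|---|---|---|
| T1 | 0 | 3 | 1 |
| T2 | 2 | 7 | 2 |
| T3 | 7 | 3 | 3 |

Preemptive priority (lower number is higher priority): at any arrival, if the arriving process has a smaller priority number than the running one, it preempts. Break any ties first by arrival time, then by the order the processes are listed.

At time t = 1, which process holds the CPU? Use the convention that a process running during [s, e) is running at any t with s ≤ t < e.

Gantt: | T1 0-3 | T2 3-10 | T3 10-13 |
Completion: T1=3  T2=10  T3=13
Turnaround (C−A): T1=3  T2=8  T3=6

T1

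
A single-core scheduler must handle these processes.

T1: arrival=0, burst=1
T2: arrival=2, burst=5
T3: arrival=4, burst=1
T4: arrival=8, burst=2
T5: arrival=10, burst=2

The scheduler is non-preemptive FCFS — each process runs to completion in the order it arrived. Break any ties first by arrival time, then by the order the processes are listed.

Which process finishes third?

T3

Timeline: | T1 0-1 | idle 1-2 | T2 2-7 | T3 7-8 | T4 8-10 | T5 10-12 |
Completion: T1=1  T2=7  T3=8  T4=10  T5=12
Finish order: T1 → T2 → T3 → T4 → T5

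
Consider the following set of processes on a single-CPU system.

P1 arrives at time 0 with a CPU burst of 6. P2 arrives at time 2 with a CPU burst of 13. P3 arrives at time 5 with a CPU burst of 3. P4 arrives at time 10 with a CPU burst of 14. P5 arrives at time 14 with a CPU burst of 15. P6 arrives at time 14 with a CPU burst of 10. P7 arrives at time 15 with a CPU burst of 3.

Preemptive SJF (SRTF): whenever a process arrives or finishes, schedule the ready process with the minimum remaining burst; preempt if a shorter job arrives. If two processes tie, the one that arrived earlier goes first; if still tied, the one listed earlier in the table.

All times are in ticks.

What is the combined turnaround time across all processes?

Schedule: | P1 0-6 | P3 6-9 | P2 9-15 | P7 15-18 | P2 18-25 | P6 25-35 | P4 35-49 | P5 49-64 |
Completion: P1=6  P2=25  P3=9  P4=49  P5=64  P6=35  P7=18
Turnaround (C−A): P1=6  P2=23  P3=4  P4=39  P5=50  P6=21  P7=3
Turnaround = completion − arrival: P1=6, P2=23, P3=4, P4=39, P5=50, P6=21, P7=3
Total turnaround = 6 + 23 + 4 + 39 + 50 + 21 + 3 = 146

146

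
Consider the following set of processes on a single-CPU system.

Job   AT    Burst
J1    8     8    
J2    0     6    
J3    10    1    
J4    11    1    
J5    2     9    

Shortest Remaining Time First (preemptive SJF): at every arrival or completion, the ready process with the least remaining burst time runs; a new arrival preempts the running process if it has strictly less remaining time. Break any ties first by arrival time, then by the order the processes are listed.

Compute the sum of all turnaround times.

Timeline: | J2 0-6 | J5 6-10 | J3 10-11 | J4 11-12 | J5 12-17 | J1 17-25 |
Completion: J1=25  J2=6  J3=11  J4=12  J5=17
Turnaround (C−A): J1=17  J2=6  J3=1  J4=1  J5=15
Turnaround = completion − arrival: J1=17, J2=6, J3=1, J4=1, J5=15
Total turnaround = 17 + 6 + 1 + 1 + 15 = 40

40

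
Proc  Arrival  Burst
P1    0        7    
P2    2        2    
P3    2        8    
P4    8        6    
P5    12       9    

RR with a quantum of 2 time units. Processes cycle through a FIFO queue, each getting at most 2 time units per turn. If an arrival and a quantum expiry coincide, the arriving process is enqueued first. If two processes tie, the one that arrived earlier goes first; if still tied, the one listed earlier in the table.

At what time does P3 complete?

Schedule: | P1 0-2 | P2 2-4 | P3 4-6 | P1 6-8 | P3 8-10 | P4 10-12 | P1 12-14 | P3 14-16 | P5 16-18 | P4 18-20 | P1 20-21 | P3 21-23 | P5 23-25 | P4 25-27 | P5 27-32 |
Completion: P1=21  P2=4  P3=23  P4=27  P5=32
Turnaround (C−A): P1=21  P2=2  P3=21  P4=19  P5=20

23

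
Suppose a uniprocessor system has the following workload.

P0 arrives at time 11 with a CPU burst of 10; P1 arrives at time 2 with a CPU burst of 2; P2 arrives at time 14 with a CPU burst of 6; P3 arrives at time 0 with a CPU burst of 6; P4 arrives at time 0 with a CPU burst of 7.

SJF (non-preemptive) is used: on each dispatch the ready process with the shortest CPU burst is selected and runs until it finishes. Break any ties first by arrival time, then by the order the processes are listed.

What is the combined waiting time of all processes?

23

Gantt: | P3 0-6 | P1 6-8 | P4 8-15 | P2 15-21 | P0 21-31 |
Completion: P0=31  P1=8  P2=21  P3=6  P4=15
Turnaround (C−A): P0=20  P1=6  P2=7  P3=6  P4=15
Waiting = turnaround − burst: P0=10, P1=4, P2=1, P3=0, P4=8
Total waiting = 10 + 4 + 1 + 0 + 8 = 23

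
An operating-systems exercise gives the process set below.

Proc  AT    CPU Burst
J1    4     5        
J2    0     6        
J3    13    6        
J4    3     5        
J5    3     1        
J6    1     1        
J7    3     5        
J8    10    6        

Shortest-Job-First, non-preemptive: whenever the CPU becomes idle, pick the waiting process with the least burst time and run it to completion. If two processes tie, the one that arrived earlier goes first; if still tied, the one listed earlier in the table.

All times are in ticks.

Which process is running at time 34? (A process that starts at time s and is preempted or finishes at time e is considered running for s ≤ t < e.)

Gantt: | J2 0-6 | J6 6-7 | J5 7-8 | J4 8-13 | J7 13-18 | J1 18-23 | J8 23-29 | J3 29-35 |
Completion: J1=23  J2=6  J3=35  J4=13  J5=8  J6=7  J7=18  J8=29
Turnaround (C−A): J1=19  J2=6  J3=22  J4=10  J5=5  J6=6  J7=15  J8=19

J3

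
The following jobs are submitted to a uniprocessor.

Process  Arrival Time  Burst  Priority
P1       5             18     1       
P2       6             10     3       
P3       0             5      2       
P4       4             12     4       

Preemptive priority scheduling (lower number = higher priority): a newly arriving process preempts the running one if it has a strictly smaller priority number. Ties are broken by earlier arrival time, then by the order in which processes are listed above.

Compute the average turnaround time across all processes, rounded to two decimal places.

22.75

Schedule: | P3 0-5 | P1 5-23 | P2 23-33 | P4 33-45 |
Completion: P1=23  P2=33  P3=5  P4=45
Turnaround (C−A): P1=18  P2=27  P3=5  P4=41
Turnaround times: P1=18, P2=27, P3=5, P4=41
Average turnaround = (18+27+5+41) / 4 = 91/4 = 22.75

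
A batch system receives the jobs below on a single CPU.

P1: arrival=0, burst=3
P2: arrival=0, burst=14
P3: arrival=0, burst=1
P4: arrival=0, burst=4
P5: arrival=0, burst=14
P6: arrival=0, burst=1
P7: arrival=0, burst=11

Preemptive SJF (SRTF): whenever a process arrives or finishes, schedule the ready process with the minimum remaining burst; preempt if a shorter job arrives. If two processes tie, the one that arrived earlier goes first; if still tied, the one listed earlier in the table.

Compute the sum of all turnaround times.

Timeline: | P3 0-1 | P6 1-2 | P1 2-5 | P4 5-9 | P7 9-20 | P2 20-34 | P5 34-48 |
Completion: P1=5  P2=34  P3=1  P4=9  P5=48  P6=2  P7=20
Turnaround (C−A): P1=5  P2=34  P3=1  P4=9  P5=48  P6=2  P7=20
Turnaround = completion − arrival: P1=5, P2=34, P3=1, P4=9, P5=48, P6=2, P7=20
Total turnaround = 5 + 34 + 1 + 9 + 48 + 2 + 20 = 119

119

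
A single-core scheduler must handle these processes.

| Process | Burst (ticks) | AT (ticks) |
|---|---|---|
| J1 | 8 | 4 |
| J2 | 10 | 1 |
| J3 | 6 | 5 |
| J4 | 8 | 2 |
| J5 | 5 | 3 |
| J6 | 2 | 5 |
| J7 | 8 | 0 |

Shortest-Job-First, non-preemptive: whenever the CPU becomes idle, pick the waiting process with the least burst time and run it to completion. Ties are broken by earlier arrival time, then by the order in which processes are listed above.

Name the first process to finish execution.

J7

Timeline: | J7 0-8 | J6 8-10 | J5 10-15 | J3 15-21 | J4 21-29 | J1 29-37 | J2 37-47 |
Completion: J1=37  J2=47  J3=21  J4=29  J5=15  J6=10  J7=8
Turnaround (C−A): J1=33  J2=46  J3=16  J4=27  J5=12  J6=5  J7=8
Finish order: J7 → J6 → J5 → J3 → J4 → J1 → J2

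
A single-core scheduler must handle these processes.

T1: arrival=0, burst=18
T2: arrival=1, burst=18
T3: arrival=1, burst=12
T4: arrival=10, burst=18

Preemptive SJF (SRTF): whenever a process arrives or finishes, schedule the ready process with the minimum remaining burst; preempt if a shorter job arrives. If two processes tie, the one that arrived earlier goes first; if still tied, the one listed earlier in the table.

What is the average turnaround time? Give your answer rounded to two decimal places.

Timeline: | T1 0-1 | T3 1-13 | T1 13-30 | T2 30-48 | T4 48-66 |
Completion: T1=30  T2=48  T3=13  T4=66
Turnaround (C−A): T1=30  T2=47  T3=12  T4=56
Turnaround times: T1=30, T2=47, T3=12, T4=56
Average turnaround = (30+47+12+56) / 4 = 145/4 = 36.25

36.25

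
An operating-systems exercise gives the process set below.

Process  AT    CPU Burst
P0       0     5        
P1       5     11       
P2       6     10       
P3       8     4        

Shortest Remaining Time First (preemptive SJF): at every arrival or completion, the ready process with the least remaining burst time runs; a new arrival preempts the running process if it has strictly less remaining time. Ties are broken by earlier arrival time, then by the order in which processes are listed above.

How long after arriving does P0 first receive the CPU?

Timeline: | P0 0-5 | P1 5-8 | P3 8-12 | P1 12-20 | P2 20-30 |
Completion: P0=5  P1=20  P2=30  P3=12
Turnaround (C−A): P0=5  P1=15  P2=24  P3=4
Response(P0) = first start − arrival = 0 − 0 = 0

0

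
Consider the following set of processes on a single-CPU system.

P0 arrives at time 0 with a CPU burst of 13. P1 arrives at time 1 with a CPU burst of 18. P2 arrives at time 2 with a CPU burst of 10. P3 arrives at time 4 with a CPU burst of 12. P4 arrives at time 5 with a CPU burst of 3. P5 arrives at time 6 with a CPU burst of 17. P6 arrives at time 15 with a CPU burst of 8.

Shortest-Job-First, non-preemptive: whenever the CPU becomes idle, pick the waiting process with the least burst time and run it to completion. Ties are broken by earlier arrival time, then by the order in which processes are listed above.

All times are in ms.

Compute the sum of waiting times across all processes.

163

Schedule: | P0 0-13 | P4 13-16 | P6 16-24 | P2 24-34 | P3 34-46 | P5 46-63 | P1 63-81 |
Completion: P0=13  P1=81  P2=34  P3=46  P4=16  P5=63  P6=24
Waiting = turnaround − burst: P0=0, P1=62, P2=22, P3=30, P4=8, P5=40, P6=1
Total waiting = 0 + 62 + 22 + 30 + 8 + 40 + 1 = 163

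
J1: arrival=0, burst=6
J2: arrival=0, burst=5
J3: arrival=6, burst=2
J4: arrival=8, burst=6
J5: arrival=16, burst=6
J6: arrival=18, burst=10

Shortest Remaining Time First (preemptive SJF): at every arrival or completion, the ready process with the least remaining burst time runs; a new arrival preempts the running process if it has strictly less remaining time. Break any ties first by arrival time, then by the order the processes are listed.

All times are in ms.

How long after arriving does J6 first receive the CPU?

Gantt: | J2 0-5 | J1 5-6 | J3 6-8 | J1 8-13 | J4 13-19 | J5 19-25 | J6 25-35 |
Completion: J1=13  J2=5  J3=8  J4=19  J5=25  J6=35
Turnaround (C−A): J1=13  J2=5  J3=2  J4=11  J5=9  J6=17
Response(J6) = first start − arrival = 25 − 18 = 7

7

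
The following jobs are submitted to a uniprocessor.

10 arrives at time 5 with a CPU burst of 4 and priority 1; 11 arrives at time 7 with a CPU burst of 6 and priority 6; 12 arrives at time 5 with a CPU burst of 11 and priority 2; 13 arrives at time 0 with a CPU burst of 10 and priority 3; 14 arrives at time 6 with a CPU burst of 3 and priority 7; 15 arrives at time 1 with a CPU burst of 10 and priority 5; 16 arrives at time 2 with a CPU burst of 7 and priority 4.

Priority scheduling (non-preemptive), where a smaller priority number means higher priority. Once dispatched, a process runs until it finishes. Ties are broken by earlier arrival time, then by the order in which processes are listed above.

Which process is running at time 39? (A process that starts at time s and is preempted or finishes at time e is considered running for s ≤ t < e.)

Gantt: | 13 0-10 | 10 10-14 | 12 14-25 | 16 25-32 | 15 32-42 | 11 42-48 | 14 48-51 |
Completion: 10=14  11=48  12=25  13=10  14=51  15=42  16=32

15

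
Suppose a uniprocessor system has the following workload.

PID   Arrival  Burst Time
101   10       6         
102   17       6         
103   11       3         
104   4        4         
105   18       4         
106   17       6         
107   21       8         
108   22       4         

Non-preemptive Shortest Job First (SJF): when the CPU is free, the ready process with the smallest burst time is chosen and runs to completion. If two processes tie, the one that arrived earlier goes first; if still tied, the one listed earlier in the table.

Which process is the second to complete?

101

Timeline: | idle 0-4 | 104 4-8 | idle 8-10 | 101 10-16 | 103 16-19 | 105 19-23 | 108 23-27 | 102 27-33 | 106 33-39 | 107 39-47 |
Completion: 101=16  102=33  103=19  104=8  105=23  106=39  107=47  108=27
Turnaround (C−A): 101=6  102=16  103=8  104=4  105=5  106=22  107=26  108=5
Finish order: 104 → 101 → 103 → 105 → 108 → 102 → 106 → 107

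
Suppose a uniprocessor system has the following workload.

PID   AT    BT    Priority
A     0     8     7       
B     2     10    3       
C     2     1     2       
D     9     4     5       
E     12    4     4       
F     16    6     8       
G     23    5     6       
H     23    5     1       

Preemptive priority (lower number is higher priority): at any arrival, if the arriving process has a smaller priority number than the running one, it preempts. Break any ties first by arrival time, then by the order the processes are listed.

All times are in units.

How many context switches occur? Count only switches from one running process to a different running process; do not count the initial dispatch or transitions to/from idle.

9

Timeline: | A 0-2 | C 2-3 | B 3-13 | E 13-17 | D 17-21 | A 21-23 | H 23-28 | G 28-33 | A 33-37 | F 37-43 |
Completion: A=37  B=13  C=3  D=21  E=17  F=43  G=33  H=28
Turnaround (C−A): A=37  B=11  C=1  D=12  E=5  F=27  G=10  H=5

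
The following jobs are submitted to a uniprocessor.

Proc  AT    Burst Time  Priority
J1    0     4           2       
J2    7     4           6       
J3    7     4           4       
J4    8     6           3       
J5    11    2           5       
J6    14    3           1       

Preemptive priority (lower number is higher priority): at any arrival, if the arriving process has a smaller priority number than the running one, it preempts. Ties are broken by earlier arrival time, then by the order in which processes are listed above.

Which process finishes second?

Timeline: | J1 0-4 | idle 4-7 | J3 7-8 | J4 8-14 | J6 14-17 | J3 17-20 | J5 20-22 | J2 22-26 |
Completion: J1=4  J2=26  J3=20  J4=14  J5=22  J6=17
Turnaround (C−A): J1=4  J2=19  J3=13  J4=6  J5=11  J6=3
Finish order: J1 → J4 → J6 → J3 → J5 → J2

J4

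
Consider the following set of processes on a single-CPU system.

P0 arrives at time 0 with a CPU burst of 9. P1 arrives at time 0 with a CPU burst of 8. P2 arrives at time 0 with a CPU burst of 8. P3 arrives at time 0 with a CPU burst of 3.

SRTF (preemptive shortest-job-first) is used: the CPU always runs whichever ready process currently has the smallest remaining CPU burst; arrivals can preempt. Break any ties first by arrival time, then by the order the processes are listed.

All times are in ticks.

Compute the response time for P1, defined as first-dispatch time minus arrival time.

3

Gantt: | P3 0-3 | P1 3-11 | P2 11-19 | P0 19-28 |
Completion: P0=28  P1=11  P2=19  P3=3
Response(P1) = first start − arrival = 3 − 0 = 3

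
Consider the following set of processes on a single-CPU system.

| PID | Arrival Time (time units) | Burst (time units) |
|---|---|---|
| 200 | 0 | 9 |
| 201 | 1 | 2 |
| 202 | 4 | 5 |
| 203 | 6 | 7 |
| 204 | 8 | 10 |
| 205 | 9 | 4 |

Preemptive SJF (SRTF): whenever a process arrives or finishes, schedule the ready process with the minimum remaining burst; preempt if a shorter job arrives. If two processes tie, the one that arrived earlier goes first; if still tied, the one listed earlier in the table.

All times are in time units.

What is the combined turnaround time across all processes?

Schedule: | 200 0-1 | 201 1-3 | 200 3-4 | 202 4-9 | 205 9-13 | 200 13-20 | 203 20-27 | 204 27-37 |
Completion: 200=20  201=3  202=9  203=27  204=37  205=13
Turnaround (C−A): 200=20  201=2  202=5  203=21  204=29  205=4
Turnaround = completion − arrival: 200=20, 201=2, 202=5, 203=21, 204=29, 205=4
Total turnaround = 20 + 2 + 5 + 21 + 29 + 4 = 81

81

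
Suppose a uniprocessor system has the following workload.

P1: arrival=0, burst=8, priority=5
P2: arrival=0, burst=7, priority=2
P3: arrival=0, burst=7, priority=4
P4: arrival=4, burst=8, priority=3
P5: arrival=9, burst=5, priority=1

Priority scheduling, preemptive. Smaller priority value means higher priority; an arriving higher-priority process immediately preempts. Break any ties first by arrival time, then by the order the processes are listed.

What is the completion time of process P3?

Timeline: | P2 0-7 | P4 7-9 | P5 9-14 | P4 14-20 | P3 20-27 | P1 27-35 |
Completion: P1=35  P2=7  P3=27  P4=20  P5=14
Turnaround (C−A): P1=35  P2=7  P3=27  P4=16  P5=5

27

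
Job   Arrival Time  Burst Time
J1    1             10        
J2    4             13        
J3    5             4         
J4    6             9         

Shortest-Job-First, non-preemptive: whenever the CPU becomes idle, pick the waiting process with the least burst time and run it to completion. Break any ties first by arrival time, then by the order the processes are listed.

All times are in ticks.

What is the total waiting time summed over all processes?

35

Gantt: | idle 0-1 | J1 1-11 | J3 11-15 | J4 15-24 | J2 24-37 |
Completion: J1=11  J2=37  J3=15  J4=24
Turnaround (C−A): J1=10  J2=33  J3=10  J4=18
Waiting = turnaround − burst: J1=0, J2=20, J3=6, J4=9
Total waiting = 0 + 20 + 6 + 9 = 35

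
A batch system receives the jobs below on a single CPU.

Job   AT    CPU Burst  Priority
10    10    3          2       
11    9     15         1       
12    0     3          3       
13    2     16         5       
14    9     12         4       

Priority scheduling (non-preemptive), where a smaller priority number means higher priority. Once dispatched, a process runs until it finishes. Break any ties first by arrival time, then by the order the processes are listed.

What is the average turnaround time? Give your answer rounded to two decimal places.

22.40

Schedule: | 12 0-3 | 13 3-19 | 11 19-34 | 10 34-37 | 14 37-49 |
Completion: 10=37  11=34  12=3  13=19  14=49
Turnaround (C−A): 10=27  11=25  12=3  13=17  14=40
Turnaround times: 10=27, 11=25, 12=3, 13=17, 14=40
Average turnaround = (27+25+3+17+40) / 5 = 112/5 = 22.40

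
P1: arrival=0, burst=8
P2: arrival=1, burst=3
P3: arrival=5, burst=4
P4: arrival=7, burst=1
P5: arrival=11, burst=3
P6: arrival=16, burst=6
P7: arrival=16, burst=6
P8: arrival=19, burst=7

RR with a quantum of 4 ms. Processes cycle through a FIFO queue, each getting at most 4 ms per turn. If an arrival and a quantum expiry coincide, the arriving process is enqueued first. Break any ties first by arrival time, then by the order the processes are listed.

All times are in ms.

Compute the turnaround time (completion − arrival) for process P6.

17

Gantt: | P1 0-4 | P2 4-7 | P1 7-11 | P3 11-15 | P4 15-16 | P5 16-19 | P6 19-23 | P7 23-27 | P8 27-31 | P6 31-33 | P7 33-35 | P8 35-38 |
Completion: P1=11  P2=7  P3=15  P4=16  P5=19  P6=33  P7=35  P8=38
Turnaround (C−A): P1=11  P2=6  P3=10  P4=9  P5=8  P6=17  P7=19  P8=19
Turnaround(P6) = completion − arrival = 33 − 16 = 17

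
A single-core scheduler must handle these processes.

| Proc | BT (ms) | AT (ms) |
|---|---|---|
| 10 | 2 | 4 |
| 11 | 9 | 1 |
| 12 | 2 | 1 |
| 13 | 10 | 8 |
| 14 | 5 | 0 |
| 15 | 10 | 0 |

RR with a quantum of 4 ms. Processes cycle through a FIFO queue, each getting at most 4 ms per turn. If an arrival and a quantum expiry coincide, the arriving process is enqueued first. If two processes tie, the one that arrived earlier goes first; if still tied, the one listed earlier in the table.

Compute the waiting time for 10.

10

Gantt: | 14 0-4 | 15 4-8 | 11 8-12 | 12 12-14 | 10 14-16 | 14 16-17 | 13 17-21 | 15 21-25 | 11 25-29 | 13 29-33 | 15 33-35 | 11 35-36 | 13 36-38 |
Completion: 10=16  11=36  12=14  13=38  14=17  15=35
Turnaround (C−A): 10=12  11=35  12=13  13=30  14=17  15=35
Waiting(10) = turnaround − burst = 12 − 2 = 10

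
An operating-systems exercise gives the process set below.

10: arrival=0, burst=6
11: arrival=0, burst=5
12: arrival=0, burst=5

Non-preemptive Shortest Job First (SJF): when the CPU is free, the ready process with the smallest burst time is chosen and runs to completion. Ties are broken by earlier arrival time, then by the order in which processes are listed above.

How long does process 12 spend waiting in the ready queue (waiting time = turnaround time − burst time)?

5

Timeline: | 11 0-5 | 12 5-10 | 10 10-16 |
Completion: 10=16  11=5  12=10
Waiting(12) = turnaround − burst = 10 − 5 = 5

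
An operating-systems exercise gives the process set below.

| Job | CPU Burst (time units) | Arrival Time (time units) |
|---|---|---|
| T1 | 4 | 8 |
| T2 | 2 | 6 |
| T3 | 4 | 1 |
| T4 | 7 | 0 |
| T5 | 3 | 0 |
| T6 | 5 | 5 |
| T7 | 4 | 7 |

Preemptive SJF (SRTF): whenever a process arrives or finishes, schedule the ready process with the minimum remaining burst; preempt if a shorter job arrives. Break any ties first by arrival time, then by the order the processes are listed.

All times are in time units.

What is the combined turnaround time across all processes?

73

Gantt: | T5 0-3 | T3 3-7 | T2 7-9 | T7 9-13 | T1 13-17 | T6 17-22 | T4 22-29 |
Completion: T1=17  T2=9  T3=7  T4=29  T5=3  T6=22  T7=13
Turnaround (C−A): T1=9  T2=3  T3=6  T4=29  T5=3  T6=17  T7=6
Turnaround = completion − arrival: T1=9, T2=3, T3=6, T4=29, T5=3, T6=17, T7=6
Total turnaround = 9 + 3 + 6 + 29 + 3 + 17 + 6 = 73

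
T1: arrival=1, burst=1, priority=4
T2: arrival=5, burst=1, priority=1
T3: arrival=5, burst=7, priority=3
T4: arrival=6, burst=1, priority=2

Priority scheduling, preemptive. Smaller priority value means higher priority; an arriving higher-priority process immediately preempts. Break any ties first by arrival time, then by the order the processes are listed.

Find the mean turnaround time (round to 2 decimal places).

3.00

Timeline: | idle 0-1 | T1 1-2 | idle 2-5 | T2 5-6 | T4 6-7 | T3 7-14 |
Completion: T1=2  T2=6  T3=14  T4=7
Turnaround times: T1=1, T2=1, T3=9, T4=1
Average turnaround = (1+1+9+1) / 4 = 12/4 = 3.00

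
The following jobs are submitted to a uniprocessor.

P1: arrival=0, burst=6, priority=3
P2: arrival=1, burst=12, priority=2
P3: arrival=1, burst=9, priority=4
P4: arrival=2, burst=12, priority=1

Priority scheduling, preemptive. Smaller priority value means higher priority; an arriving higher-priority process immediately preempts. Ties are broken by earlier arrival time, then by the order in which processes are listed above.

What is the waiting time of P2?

12

Timeline: | P1 0-1 | P2 1-2 | P4 2-14 | P2 14-25 | P1 25-30 | P3 30-39 |
Completion: P1=30  P2=25  P3=39  P4=14
Waiting(P2) = turnaround − burst = 24 − 12 = 12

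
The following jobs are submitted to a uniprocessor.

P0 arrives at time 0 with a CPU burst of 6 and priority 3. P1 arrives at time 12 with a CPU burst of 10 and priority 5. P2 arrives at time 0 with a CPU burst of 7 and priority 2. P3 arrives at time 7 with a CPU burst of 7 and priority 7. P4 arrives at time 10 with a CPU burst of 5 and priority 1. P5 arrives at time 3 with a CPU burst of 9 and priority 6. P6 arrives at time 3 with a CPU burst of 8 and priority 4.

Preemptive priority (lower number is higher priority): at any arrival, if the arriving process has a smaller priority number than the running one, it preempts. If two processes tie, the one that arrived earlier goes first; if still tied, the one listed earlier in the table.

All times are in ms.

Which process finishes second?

Timeline: | P2 0-7 | P0 7-10 | P4 10-15 | P0 15-18 | P6 18-26 | P1 26-36 | P5 36-45 | P3 45-52 |
Completion: P0=18  P1=36  P2=7  P3=52  P4=15  P5=45  P6=26
Finish order: P2 → P4 → P0 → P6 → P1 → P5 → P3

P4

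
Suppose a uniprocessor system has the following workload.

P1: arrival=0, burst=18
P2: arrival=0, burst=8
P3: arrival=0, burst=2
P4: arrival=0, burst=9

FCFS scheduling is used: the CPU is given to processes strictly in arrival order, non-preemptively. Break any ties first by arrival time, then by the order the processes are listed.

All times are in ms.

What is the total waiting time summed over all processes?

Schedule: | P1 0-18 | P2 18-26 | P3 26-28 | P4 28-37 |
Completion: P1=18  P2=26  P3=28  P4=37
Waiting = turnaround − burst: P1=0, P2=18, P3=26, P4=28
Total waiting = 0 + 18 + 26 + 28 = 72

72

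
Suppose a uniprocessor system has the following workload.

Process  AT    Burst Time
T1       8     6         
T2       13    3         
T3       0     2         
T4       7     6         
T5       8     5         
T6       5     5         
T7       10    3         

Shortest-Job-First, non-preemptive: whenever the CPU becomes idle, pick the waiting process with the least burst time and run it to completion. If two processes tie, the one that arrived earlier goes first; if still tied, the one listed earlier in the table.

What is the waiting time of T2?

0

Schedule: | T3 0-2 | idle 2-5 | T6 5-10 | T7 10-13 | T2 13-16 | T5 16-21 | T4 21-27 | T1 27-33 |
Completion: T1=33  T2=16  T3=2  T4=27  T5=21  T6=10  T7=13
Turnaround (C−A): T1=25  T2=3  T3=2  T4=20  T5=13  T6=5  T7=3
Waiting(T2) = turnaround − burst = 3 − 3 = 0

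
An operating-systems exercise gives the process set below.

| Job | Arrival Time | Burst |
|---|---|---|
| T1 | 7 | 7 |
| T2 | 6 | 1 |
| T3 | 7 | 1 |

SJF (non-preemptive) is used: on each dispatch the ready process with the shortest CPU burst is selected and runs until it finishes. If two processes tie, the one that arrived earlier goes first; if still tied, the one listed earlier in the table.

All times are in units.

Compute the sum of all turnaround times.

Schedule: | idle 0-6 | T2 6-7 | T3 7-8 | T1 8-15 |
Completion: T1=15  T2=7  T3=8
Turnaround = completion − arrival: T1=8, T2=1, T3=1
Total turnaround = 8 + 1 + 1 = 10

10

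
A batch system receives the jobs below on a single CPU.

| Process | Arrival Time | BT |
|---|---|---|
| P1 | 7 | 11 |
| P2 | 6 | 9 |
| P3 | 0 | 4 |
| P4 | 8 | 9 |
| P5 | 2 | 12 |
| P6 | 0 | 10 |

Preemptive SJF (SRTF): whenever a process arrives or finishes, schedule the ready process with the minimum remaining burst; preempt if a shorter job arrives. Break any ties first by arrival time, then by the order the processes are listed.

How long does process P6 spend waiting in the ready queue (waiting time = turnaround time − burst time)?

Schedule: | P3 0-4 | P6 4-14 | P2 14-23 | P4 23-32 | P1 32-43 | P5 43-55 |
Completion: P1=43  P2=23  P3=4  P4=32  P5=55  P6=14
Turnaround (C−A): P1=36  P2=17  P3=4  P4=24  P5=53  P6=14
Waiting(P6) = turnaround − burst = 14 − 10 = 4

4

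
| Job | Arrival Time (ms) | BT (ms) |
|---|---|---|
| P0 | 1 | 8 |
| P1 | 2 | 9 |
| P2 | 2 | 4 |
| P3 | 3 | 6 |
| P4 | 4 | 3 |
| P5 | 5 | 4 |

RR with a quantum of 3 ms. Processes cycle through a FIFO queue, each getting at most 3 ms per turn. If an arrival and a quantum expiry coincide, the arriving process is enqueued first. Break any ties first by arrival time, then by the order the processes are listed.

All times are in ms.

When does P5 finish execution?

32

Timeline: | idle 0-1 | P0 1-4 | P1 4-7 | P2 7-10 | P3 10-13 | P4 13-16 | P0 16-19 | P5 19-22 | P1 22-25 | P2 25-26 | P3 26-29 | P0 29-31 | P5 31-32 | P1 32-35 |
Completion: P0=31  P1=35  P2=26  P3=29  P4=16  P5=32
Turnaround (C−A): P0=30  P1=33  P2=24  P3=26  P4=12  P5=27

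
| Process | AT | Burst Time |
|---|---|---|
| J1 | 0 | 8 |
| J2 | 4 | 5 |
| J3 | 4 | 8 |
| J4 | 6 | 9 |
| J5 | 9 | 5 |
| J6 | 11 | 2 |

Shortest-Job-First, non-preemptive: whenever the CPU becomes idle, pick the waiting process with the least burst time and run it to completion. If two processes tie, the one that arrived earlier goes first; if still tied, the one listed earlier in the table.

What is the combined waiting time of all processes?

Gantt: | J1 0-8 | J2 8-13 | J6 13-15 | J5 15-20 | J3 20-28 | J4 28-37 |
Completion: J1=8  J2=13  J3=28  J4=37  J5=20  J6=15
Turnaround (C−A): J1=8  J2=9  J3=24  J4=31  J5=11  J6=4
Waiting = turnaround − burst: J1=0, J2=4, J3=16, J4=22, J5=6, J6=2
Total waiting = 0 + 4 + 16 + 22 + 6 + 2 = 50

50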